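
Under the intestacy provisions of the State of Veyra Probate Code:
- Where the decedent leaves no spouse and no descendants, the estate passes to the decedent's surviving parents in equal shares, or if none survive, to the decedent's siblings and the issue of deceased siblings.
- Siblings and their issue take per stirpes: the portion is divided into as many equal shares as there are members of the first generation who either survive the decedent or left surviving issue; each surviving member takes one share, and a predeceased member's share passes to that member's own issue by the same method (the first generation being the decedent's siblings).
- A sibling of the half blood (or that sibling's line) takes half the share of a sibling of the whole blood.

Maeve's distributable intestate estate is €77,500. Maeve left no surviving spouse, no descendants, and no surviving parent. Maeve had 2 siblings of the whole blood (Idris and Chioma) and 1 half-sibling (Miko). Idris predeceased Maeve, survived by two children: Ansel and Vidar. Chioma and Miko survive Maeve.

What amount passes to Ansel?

The entire €77,500 passes to the siblings and their issue.
Counting each half-blood sibling's line as half a unit, there are 5/2 units in €77,500, so one unit is €31,000. Whole-blood lines (Idris and Chioma) take €31,000 each; half-blood lines (Miko) take €15,500 each.
Idris's share (€31,000) is divided into 2 shares of €15,500: Ansel and Vidar each take €15,500.

Ansel receives €15,500.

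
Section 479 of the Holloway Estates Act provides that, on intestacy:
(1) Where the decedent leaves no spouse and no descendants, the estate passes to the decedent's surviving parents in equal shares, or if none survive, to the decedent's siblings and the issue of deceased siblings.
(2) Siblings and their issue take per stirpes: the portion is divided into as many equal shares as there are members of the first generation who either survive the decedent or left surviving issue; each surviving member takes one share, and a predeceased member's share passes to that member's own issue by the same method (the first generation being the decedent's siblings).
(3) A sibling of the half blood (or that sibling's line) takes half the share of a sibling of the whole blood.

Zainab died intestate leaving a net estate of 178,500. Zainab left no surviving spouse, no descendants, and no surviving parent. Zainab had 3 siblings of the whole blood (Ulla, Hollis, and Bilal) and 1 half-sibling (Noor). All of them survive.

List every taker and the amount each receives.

Ulla: 51,000; Hollis: 51,000; Noor: 25,500; Bilal: 51,000

The entire 178,500 passes to the siblings and their issue.
Counting each half-blood sibling's line as half a unit, there are 7/2 units in 178,500, so one unit is 51,000. Whole-blood lines (Ulla, Hollis, and Bilal) take 51,000 each; half-blood lines (Noor) take 25,500 each.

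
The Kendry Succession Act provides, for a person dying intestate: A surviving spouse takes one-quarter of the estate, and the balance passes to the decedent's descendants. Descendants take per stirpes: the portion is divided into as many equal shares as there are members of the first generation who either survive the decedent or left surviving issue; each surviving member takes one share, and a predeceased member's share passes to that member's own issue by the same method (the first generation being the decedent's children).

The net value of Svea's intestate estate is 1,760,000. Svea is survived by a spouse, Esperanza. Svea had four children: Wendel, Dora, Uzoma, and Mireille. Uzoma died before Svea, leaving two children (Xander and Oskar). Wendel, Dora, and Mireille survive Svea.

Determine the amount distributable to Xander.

Xander receives 165,000.

Esperanza takes one-quarter of 1,760,000 = 440,000. The remaining 1,320,000 passes to the descendants.
The descendants' portion (1,320,000) is divided into 4 shares of 330,000: Wendel, Dora, and Mireille each take 330,000; Uzoma's 330,000 share passes to Uzoma's issue.
Uzoma's share (330,000) is divided into 2 shares of 165,000: Xander and Oskar each take 165,000.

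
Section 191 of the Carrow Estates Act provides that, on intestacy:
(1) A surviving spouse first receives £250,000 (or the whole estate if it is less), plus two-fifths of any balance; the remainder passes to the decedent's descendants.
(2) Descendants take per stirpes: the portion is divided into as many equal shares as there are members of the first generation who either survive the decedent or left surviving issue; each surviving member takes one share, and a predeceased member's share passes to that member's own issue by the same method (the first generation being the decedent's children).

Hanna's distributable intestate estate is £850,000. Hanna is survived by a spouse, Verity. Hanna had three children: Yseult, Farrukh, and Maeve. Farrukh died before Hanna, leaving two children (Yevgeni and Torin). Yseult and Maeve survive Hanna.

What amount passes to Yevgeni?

Verity first takes £250,000, leaving a balance of £600,000. Verity then takes two-fifths of the balance (£240,000), for a total of £490,000. The remaining £360,000 passes to the descendants.
The descendants' portion (£360,000) is divided into 3 shares of £120,000: Yseult and Maeve each take £120,000; Farrukh's £120,000 share passes to Farrukh's issue.
Farrukh's share (£120,000) is divided into 2 shares of £60,000: Yevgeni and Torin each take £60,000.

Yevgeni receives £60,000.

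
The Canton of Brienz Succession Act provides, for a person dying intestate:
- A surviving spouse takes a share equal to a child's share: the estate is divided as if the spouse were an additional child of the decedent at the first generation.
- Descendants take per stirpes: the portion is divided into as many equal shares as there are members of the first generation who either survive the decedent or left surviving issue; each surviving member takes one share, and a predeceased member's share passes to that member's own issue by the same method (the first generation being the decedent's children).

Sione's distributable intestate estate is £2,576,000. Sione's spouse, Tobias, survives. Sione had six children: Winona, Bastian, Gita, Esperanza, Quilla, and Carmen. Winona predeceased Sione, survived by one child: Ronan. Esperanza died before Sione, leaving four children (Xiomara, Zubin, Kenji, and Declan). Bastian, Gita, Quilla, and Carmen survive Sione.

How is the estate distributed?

The spouse counts as an additional share at the children's level, so there are 7 primary shares of £368,000. Tobias takes one such share (£368,000).
The children's combined portion (£2,208,000) is divided into 6 shares of £368,000: Bastian, Gita, Quilla, and Carmen each take £368,000; Winona's £368,000 share passes to Winona's issue; Esperanza's £368,000 share passes to Esperanza's issue.
Winona's share (£368,000) passes entirely to Ronan.
Esperanza's share (£368,000) is divided into 4 shares of £92,000: Xiomara, Zubin, Kenji, and Declan each take £92,000.

Tobias: £368,000; Ronan: £368,000; Bastian: £368,000; Gita: £368,000; Xiomara: £92,000; Zubin: £92,000; Kenji: £92,000; Declan: £92,000; Quilla: £368,000; Carmen: £368,000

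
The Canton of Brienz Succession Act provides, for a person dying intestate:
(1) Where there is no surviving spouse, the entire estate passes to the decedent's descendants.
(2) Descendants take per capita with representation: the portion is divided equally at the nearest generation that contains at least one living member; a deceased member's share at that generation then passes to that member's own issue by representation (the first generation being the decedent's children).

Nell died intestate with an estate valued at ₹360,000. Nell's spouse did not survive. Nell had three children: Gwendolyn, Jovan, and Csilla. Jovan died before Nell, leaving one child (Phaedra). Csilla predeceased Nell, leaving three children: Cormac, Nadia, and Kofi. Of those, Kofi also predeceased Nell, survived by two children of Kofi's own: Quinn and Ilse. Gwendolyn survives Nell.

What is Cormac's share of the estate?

Cormac receives ₹40,000.

The entire ₹360,000 passes to the descendants.
That amount (₹360,000) is divided into 3 shares of ₹120,000: Gwendolyn takes ₹120,000; Jovan's ₹120,000 share passes to Jovan's issue; Csilla's ₹120,000 share passes to Csilla's issue.
Jovan's share (₹120,000) passes entirely to Phaedra.
Csilla's share (₹120,000) is divided into 3 shares of ₹40,000: Cormac and Nadia each take ₹40,000; Kofi's ₹40,000 share passes to Kofi's issue.
Kofi's share (₹40,000) is divided into 2 shares of ₹20,000: Quinn and Ilse each take ₹20,000.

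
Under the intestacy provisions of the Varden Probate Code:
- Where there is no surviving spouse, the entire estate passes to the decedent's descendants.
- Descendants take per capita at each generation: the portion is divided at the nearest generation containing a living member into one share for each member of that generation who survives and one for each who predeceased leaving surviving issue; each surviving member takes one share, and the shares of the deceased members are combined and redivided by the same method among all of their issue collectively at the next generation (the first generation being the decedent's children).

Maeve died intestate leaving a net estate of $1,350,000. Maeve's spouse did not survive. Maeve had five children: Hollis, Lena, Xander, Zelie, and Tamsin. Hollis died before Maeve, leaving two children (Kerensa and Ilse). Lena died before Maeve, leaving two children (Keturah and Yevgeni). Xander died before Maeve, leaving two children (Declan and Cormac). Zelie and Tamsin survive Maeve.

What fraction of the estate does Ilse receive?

The entire $1,350,000 passes to the descendants.
That amount ($1,350,000) is divided at the children's generation into 5 shares of $270,000. Zelie and Tamsin each take $270,000. The 3 shares of the deceased (Hollis, Lena, and Xander) are combined into a pool of $810,000.
That pool ($810,000) is divided at the grandchildren's generation equally among Kerensa, Ilse, Keturah, Yevgeni, Declan, and Cormac: $135,000 each.

Ilse receives 1/10 of the estate.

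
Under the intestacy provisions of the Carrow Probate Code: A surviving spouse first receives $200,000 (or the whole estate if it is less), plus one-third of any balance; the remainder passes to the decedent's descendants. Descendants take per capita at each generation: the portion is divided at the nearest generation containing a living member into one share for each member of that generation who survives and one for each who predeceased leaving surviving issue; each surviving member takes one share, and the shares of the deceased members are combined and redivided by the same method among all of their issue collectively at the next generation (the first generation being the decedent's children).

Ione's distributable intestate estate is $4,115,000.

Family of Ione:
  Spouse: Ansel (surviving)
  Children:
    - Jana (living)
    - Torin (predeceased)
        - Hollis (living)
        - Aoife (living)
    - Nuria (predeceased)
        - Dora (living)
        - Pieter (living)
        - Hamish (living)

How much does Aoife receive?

Ansel first takes $200,000, leaving a balance of $3,915,000. Ansel then takes one-third of the balance ($1,305,000), for a total of $1,505,000. The remaining $2,610,000 passes to the descendants.
The descendants' portion ($2,610,000) is divided at the children's generation into 3 shares of $870,000. Jana takes $870,000. The 2 shares of the deceased (Torin and Nuria) are combined into a pool of $1,740,000.
That pool ($1,740,000) is divided at the grandchildren's generation equally among Hollis, Aoife, Dora, Pieter, and Hamish: $348,000 each.

Aoife receives $348,000.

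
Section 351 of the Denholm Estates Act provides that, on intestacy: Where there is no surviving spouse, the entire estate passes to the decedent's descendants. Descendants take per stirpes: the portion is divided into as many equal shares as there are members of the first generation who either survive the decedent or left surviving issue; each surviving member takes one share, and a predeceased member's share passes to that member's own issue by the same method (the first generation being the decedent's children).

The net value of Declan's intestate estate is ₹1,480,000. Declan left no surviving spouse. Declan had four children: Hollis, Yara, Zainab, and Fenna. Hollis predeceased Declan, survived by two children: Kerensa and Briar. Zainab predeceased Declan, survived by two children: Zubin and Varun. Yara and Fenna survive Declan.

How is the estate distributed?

The entire ₹1,480,000 passes to the descendants.
That amount (₹1,480,000) is divided into 4 shares of ₹370,000: Yara and Fenna each take ₹370,000; Hollis's ₹370,000 share passes to Hollis's issue; Zainab's ₹370,000 share passes to Zainab's issue.
Hollis's share (₹370,000) is divided into 2 shares of ₹185,000: Kerensa and Briar each take ₹185,000.
Zainab's share (₹370,000) is divided into 2 shares of ₹185,000: Zubin and Varun each take ₹185,000.

Kerensa: ₹185,000; Briar: ₹185,000; Yara: ₹370,000; Zubin: ₹185,000; Varun: ₹185,000; Fenna: ₹370,000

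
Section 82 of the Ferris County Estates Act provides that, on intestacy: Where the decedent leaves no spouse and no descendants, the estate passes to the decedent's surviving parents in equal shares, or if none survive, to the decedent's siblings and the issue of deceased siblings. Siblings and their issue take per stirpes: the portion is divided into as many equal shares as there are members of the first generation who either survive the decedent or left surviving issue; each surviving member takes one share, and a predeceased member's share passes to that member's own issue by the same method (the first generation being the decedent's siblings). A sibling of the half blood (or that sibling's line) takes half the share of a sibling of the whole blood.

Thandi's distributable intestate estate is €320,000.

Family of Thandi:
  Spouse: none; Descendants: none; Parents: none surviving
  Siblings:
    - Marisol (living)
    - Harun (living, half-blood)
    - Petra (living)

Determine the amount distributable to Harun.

Harun receives €64,000.

The entire €320,000 passes to the siblings and their issue.
Counting each half-blood sibling's line as half a unit, there are 5/2 units in €320,000, so one unit is €128,000. Whole-blood lines (Marisol and Petra) take €128,000 each; half-blood lines (Harun) take €64,000 each.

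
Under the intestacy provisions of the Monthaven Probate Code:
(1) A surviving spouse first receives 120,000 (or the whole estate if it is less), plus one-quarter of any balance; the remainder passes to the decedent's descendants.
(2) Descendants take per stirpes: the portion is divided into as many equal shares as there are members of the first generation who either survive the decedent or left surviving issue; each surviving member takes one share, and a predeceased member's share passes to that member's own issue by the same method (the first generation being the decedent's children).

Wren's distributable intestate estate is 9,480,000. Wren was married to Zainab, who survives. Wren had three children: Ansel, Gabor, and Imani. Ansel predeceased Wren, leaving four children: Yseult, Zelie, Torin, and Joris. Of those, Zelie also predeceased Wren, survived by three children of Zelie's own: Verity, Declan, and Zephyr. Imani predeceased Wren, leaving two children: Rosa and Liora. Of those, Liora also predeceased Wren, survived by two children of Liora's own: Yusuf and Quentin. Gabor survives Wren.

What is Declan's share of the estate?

Zainab first takes 120,000, leaving a balance of 9,360,000. Zainab then takes one-quarter of the balance (2,340,000), for a total of 2,460,000. The remaining 7,020,000 passes to the descendants.
The descendants' portion (7,020,000) is divided into 3 shares of 2,340,000: Gabor takes 2,340,000; Ansel's 2,340,000 share passes to Ansel's issue; Imani's 2,340,000 share passes to Imani's issue.
Ansel's share (2,340,000) is divided into 4 shares of 585,000: Yseult, Torin, and Joris each take 585,000; Zelie's 585,000 share passes to Zelie's issue.
Zelie's share (585,000) is divided into 3 shares of 195,000: Verity, Declan, and Zephyr each take 195,000.
Imani's share (2,340,000) is divided into 2 shares of 1,170,000: Rosa takes 1,170,000; Liora's 1,170,000 share passes to Liora's issue.
Liora's share (1,170,000) is divided into 2 shares of 585,000: Yusuf and Quentin each take 585,000.

Declan receives 195,000.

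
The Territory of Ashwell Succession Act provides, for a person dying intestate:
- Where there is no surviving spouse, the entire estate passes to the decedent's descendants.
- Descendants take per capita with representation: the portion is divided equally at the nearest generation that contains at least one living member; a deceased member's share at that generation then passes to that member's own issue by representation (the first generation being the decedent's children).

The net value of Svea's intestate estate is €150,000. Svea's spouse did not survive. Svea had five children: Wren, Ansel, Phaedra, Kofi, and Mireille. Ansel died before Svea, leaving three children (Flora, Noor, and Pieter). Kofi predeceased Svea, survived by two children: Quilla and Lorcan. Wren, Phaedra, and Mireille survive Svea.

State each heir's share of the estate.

Wren: €30,000; Flora: €10,000; Noor: €10,000; Pieter: €10,000; Phaedra: €30,000; Quilla: €15,000; Lorcan: €15,000; Mireille: €30,000

The entire €150,000 passes to the descendants.
That amount (€150,000) is divided into 5 shares of €30,000: Wren, Phaedra, and Mireille each take €30,000; Ansel's €30,000 share passes to Ansel's issue; Kofi's €30,000 share passes to Kofi's issue.
Ansel's share (€30,000) is divided into 3 shares of €10,000: Flora, Noor, and Pieter each take €10,000.
Kofi's share (€30,000) is divided into 2 shares of €15,000: Quilla and Lorcan each take €15,000.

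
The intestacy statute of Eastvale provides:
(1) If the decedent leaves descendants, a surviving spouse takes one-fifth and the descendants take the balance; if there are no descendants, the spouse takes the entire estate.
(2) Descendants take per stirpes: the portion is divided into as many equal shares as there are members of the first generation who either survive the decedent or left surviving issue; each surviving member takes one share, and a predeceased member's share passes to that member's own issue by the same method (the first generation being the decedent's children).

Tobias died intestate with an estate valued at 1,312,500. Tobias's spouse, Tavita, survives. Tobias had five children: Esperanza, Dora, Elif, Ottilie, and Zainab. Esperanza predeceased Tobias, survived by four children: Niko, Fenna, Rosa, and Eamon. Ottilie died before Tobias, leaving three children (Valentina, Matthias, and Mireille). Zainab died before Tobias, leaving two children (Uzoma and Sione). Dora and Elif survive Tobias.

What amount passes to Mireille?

Tavita takes one-fifth of 1,312,500 = 262,500. The remaining 1,050,000 passes to the descendants.
The descendants' portion (1,050,000) is divided into 5 shares of 210,000: Dora and Elif each take 210,000; Esperanza's 210,000 share passes to Esperanza's issue; Ottilie's 210,000 share passes to Ottilie's issue; Zainab's 210,000 share passes to Zainab's issue.
Esperanza's share (210,000) is divided into 4 shares of 52,500: Niko, Fenna, Rosa, and Eamon each take 52,500.
Ottilie's share (210,000) is divided into 3 shares of 70,000: Valentina, Matthias, and Mireille each take 70,000.
Zainab's share (210,000) is divided into 2 shares of 105,000: Uzoma and Sione each take 105,000.

Mireille receives 70,000.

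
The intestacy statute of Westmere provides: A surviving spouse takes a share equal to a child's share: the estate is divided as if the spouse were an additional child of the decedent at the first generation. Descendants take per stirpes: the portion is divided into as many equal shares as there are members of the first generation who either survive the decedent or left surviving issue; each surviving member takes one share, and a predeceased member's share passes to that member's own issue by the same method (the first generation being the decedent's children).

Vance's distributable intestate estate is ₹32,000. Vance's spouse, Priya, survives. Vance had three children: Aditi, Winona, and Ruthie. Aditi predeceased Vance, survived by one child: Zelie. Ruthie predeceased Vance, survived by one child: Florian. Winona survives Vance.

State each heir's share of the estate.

Priya: ₹8,000; Zelie: ₹8,000; Winona: ₹8,000; Florian: ₹8,000

The spouse counts as an additional share at the children's level, so there are 4 primary shares of ₹8,000. Priya takes one such share (₹8,000).
The children's combined portion (₹24,000) is divided into 3 shares of ₹8,000: Winona takes ₹8,000; Aditi's ₹8,000 share passes to Aditi's issue; Ruthie's ₹8,000 share passes to Ruthie's issue.
Aditi's share (₹8,000) passes entirely to Zelie.
Ruthie's share (₹8,000) passes entirely to Florian.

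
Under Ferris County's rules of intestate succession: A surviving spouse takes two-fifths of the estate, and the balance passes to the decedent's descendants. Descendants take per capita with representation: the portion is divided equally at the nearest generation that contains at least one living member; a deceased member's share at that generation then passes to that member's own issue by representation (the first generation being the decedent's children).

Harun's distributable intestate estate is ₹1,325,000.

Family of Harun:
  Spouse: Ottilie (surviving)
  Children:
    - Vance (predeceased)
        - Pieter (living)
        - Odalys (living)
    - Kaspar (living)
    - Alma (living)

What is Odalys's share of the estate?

Odalys receives ₹132,500.

Ottilie takes two-fifths of ₹1,325,000 = ₹530,000. The remaining ₹795,000 passes to the descendants.
The descendants' portion (₹795,000) is divided into 3 shares of ₹265,000: Kaspar and Alma each take ₹265,000; Vance's ₹265,000 share passes to Vance's issue.
Vance's share (₹265,000) is divided into 2 shares of ₹132,500: Pieter and Odalys each take ₹132,500.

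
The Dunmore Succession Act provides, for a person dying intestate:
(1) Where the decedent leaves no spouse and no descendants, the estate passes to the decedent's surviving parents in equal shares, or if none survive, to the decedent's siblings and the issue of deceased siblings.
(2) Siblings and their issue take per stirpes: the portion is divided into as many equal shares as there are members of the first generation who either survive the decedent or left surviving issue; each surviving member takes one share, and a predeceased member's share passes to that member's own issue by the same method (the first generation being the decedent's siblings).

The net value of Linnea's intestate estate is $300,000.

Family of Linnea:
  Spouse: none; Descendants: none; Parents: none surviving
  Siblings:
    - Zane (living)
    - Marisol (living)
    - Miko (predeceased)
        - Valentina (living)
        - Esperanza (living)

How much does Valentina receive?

The entire $300,000 passes to the siblings and their issue.
That amount ($300,000) is divided into 3 shares of $100,000: Zane and Marisol each take $100,000; Miko's $100,000 share passes to Miko's issue.
Miko's share ($100,000) is divided into 2 shares of $50,000: Valentina and Esperanza each take $50,000.

Valentina receives $50,000.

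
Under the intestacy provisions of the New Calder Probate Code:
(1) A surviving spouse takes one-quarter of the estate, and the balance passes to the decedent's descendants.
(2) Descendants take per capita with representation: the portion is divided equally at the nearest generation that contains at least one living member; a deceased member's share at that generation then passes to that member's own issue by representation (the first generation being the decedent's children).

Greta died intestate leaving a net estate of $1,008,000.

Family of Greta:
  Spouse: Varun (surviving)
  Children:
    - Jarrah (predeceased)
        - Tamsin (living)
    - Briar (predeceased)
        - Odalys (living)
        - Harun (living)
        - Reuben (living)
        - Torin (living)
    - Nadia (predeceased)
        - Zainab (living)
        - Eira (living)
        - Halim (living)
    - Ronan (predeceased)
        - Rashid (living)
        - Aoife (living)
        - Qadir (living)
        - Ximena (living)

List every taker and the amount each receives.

Varun takes one-quarter of $1,008,000 = $252,000. The remaining $756,000 passes to the descendants.
No child survives, so the initial division is made at the grandchildren's generation.
The descendants' portion ($756,000) is divided into 12 shares of $63,000: Tamsin, Odalys, Harun, Reuben, Torin, Zainab, Eira, Halim, Rashid, Aoife, Qadir, and Ximena each take $63,000.

Varun: $252,000; Tamsin: $63,000; Odalys: $63,000; Harun: $63,000; Reuben: $63,000; Torin: $63,000; Zainab: $63,000; Eira: $63,000; Halim: $63,000; Rashid: $63,000; Aoife: $63,000; Qadir: $63,000; Ximena: $63,000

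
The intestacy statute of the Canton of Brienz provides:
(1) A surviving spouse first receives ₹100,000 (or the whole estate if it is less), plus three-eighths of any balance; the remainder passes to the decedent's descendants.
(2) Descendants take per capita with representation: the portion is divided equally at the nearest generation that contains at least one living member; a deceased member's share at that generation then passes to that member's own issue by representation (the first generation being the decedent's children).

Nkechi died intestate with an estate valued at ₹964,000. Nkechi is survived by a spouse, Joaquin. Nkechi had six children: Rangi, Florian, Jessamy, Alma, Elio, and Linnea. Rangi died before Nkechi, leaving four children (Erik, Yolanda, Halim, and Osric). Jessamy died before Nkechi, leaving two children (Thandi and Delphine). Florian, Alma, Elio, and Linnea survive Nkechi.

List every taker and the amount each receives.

Joaquin: ₹424,000; Erik: ₹22,500; Yolanda: ₹22,500; Halim: ₹22,500; Osric: ₹22,500; Florian: ₹90,000; Thandi: ₹45,000; Delphine: ₹45,000; Alma: ₹90,000; Elio: ₹90,000; Linnea: ₹90,000

Joaquin first takes ₹100,000, leaving a balance of ₹864,000. Joaquin then takes three-eighths of the balance (₹324,000), for a total of ₹424,000. The remaining ₹540,000 passes to the descendants.
The descendants' portion (₹540,000) is divided into 6 shares of ₹90,000: Florian, Alma, Elio, and Linnea each take ₹90,000; Rangi's ₹90,000 share passes to Rangi's issue; Jessamy's ₹90,000 share passes to Jessamy's issue.
Rangi's share (₹90,000) is divided into 4 shares of ₹22,500: Erik, Yolanda, Halim, and Osric each take ₹22,500.
Jessamy's share (₹90,000) is divided into 2 shares of ₹45,000: Thandi and Delphine each take ₹45,000.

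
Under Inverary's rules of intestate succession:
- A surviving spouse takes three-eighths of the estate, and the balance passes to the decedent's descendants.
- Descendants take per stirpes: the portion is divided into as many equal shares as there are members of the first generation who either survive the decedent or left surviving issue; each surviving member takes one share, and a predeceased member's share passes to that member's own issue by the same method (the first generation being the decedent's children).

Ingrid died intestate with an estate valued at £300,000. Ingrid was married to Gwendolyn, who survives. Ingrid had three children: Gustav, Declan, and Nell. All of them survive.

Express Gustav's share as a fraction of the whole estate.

Gustav receives 5/24 of the estate.

Gwendolyn takes three-eighths of £300,000 = £112,500. The remaining £187,500 passes to the descendants.
The descendants' portion (£187,500) is divided into 3 shares of £62,500: Gustav, Declan, and Nell each take £62,500.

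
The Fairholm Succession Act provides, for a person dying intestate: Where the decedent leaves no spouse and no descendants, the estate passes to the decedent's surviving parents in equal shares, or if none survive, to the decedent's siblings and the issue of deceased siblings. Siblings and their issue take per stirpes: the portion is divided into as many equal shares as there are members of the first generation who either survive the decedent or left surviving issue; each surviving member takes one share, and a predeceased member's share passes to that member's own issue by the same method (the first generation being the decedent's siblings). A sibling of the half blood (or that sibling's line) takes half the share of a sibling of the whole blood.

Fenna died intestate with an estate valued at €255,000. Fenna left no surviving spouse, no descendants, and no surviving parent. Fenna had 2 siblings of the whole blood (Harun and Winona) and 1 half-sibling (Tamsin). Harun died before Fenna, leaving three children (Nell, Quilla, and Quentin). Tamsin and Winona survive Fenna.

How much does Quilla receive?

The entire €255,000 passes to the siblings and their issue.
Counting each half-blood sibling's line as half a unit, there are 5/2 units in €255,000, so one unit is €102,000. Whole-blood lines (Harun and Winona) take €102,000 each; half-blood lines (Tamsin) take €51,000 each.
Harun's share (€102,000) is divided into 3 shares of €34,000: Nell, Quilla, and Quentin each take €34,000.

Quilla receives €34,000.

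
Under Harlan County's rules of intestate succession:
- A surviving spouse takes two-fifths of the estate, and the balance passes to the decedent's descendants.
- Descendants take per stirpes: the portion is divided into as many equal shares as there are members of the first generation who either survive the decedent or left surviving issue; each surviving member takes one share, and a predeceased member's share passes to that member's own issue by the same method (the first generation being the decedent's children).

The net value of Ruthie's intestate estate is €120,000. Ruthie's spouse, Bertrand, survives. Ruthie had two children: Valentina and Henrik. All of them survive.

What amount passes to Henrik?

Bertrand takes two-fifths of €120,000 = €48,000. The remaining €72,000 passes to the descendants.
The descendants' portion (€72,000) is divided into 2 shares of €36,000: Valentina and Henrik each take €36,000.

Henrik receives €36,000.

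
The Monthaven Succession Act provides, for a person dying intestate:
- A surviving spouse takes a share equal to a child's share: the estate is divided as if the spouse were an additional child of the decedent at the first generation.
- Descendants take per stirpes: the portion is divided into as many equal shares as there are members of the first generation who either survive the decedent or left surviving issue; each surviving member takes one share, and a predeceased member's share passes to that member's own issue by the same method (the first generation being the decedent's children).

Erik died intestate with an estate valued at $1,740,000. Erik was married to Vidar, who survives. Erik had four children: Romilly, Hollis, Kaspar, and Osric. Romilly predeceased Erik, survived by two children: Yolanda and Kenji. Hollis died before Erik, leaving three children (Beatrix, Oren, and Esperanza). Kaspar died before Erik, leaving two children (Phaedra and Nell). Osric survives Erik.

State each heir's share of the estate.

The spouse counts as an additional share at the children's level, so there are 5 primary shares of $348,000. Vidar takes one such share ($348,000).
The children's combined portion ($1,392,000) is divided into 4 shares of $348,000: Osric takes $348,000; Romilly's $348,000 share passes to Romilly's issue; Hollis's $348,000 share passes to Hollis's issue; Kaspar's $348,000 share passes to Kaspar's issue.
Romilly's share ($348,000) is divided into 2 shares of $174,000: Yolanda and Kenji each take $174,000.
Hollis's share ($348,000) is divided into 3 shares of $116,000: Beatrix, Oren, and Esperanza each take $116,000.
Kaspar's share ($348,000) is divided into 2 shares of $174,000: Phaedra and Nell each take $174,000.

Vidar: $348,000; Yolanda: $174,000; Kenji: $174,000; Beatrix: $116,000; Oren: $116,000; Esperanza: $116,000; Phaedra: $174,000; Nell: $174,000; Osric: $348,000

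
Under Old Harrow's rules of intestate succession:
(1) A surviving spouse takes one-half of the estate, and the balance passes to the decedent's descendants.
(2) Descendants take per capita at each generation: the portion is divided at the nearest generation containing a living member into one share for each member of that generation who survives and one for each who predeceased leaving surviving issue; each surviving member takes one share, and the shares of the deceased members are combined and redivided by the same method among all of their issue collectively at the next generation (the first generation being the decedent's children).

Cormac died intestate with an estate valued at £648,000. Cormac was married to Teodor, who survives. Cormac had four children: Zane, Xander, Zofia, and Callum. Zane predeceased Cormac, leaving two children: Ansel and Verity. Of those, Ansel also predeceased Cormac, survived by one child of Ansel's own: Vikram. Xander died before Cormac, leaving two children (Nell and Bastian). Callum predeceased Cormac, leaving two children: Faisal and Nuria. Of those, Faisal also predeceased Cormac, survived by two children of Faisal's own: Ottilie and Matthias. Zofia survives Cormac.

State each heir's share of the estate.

Teodor: £324,000; Vikram: £27,000; Verity: £40,500; Nell: £40,500; Bastian: £40,500; Zofia: £81,000; Ottilie: £27,000; Matthias: £27,000; Nuria: £40,500

Teodor takes one-half of £648,000 = £324,000. The remaining £324,000 passes to the descendants.
The descendants' portion (£324,000) is divided at the children's generation into 4 shares of £81,000. Zofia takes £81,000. The 3 shares of the deceased (Zane, Xander, and Callum) are combined into a pool of £243,000.
That pool (£243,000) is divided at the grandchildren's generation into 6 shares of £40,500. Verity, Nell, Bastian, and Nuria each take £40,500. The 2 shares of the deceased (Ansel and Faisal) are combined into a pool of £81,000.
That pool (£81,000) is divided at the great-grandchildren's generation equally among Vikram, Ottilie, and Matthias: £27,000 each.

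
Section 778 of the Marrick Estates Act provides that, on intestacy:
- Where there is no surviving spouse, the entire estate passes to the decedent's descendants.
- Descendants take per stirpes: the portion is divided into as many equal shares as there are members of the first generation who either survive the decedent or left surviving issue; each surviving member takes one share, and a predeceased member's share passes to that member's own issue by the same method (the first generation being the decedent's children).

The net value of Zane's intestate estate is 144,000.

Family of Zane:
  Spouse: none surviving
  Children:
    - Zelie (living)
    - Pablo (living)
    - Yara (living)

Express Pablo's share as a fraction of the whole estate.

The entire 144,000 passes to the descendants.
That amount (144,000) is divided into 3 shares of 48,000: Zelie, Pablo, and Yara each take 48,000.

Pablo receives 1/3 of the estate.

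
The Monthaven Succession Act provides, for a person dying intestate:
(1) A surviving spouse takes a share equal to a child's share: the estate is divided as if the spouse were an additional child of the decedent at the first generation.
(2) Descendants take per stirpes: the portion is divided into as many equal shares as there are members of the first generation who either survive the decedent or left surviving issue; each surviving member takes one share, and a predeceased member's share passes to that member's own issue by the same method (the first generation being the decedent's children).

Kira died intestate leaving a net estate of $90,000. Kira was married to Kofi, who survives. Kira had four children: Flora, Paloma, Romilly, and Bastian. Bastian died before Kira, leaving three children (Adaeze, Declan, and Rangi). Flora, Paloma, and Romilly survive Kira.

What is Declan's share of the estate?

The spouse counts as an additional share at the children's level, so there are 5 primary shares of $18,000. Kofi takes one such share ($18,000).
The children's combined portion ($72,000) is divided into 4 shares of $18,000: Flora, Paloma, and Romilly each take $18,000; Bastian's $18,000 share passes to Bastian's issue.
Bastian's share ($18,000) is divided into 3 shares of $6,000: Adaeze, Declan, and Rangi each take $6,000.

Declan receives $6,000.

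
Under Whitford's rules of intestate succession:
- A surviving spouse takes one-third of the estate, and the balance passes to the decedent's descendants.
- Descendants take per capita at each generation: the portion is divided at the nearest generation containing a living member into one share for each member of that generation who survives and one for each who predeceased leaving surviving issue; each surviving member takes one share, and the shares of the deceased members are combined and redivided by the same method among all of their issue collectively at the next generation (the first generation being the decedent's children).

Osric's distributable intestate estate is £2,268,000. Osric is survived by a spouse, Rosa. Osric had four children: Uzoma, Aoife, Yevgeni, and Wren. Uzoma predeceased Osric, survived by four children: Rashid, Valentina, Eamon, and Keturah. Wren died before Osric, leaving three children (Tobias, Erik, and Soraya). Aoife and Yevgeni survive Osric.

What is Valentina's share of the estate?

Valentina receives £108,000.

Rosa takes one-third of £2,268,000 = £756,000. The remaining £1,512,000 passes to the descendants.
The descendants' portion (£1,512,000) is divided at the children's generation into 4 shares of £378,000. Aoife and Yevgeni each take £378,000. The 2 shares of the deceased (Uzoma and Wren) are combined into a pool of £756,000.
That pool (£756,000) is divided at the grandchildren's generation equally among Rashid, Valentina, Eamon, Keturah, Tobias, Erik, and Soraya: £108,000 each.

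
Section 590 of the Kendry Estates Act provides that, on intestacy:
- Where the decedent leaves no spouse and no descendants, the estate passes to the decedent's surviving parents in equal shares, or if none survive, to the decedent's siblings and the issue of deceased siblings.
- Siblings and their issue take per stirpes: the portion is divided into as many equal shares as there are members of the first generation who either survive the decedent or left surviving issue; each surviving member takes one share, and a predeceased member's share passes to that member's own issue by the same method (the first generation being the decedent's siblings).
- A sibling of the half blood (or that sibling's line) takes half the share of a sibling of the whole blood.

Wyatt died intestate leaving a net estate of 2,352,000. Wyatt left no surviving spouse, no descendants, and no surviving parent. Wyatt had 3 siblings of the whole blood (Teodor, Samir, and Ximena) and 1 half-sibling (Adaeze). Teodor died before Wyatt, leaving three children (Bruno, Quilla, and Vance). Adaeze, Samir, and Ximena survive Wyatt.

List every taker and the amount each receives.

Bruno: 224,000; Quilla: 224,000; Vance: 224,000; Adaeze: 336,000; Samir: 672,000; Ximena: 672,000

The entire 2,352,000 passes to the siblings and their issue.
Counting each half-blood sibling's line as half a unit, there are 7/2 units in 2,352,000, so one unit is 672,000. Whole-blood lines (Teodor, Samir, and Ximena) take 672,000 each; half-blood lines (Adaeze) take 336,000 each.
Teodor's share (672,000) is divided into 3 shares of 224,000: Bruno, Quilla, and Vance each take 224,000.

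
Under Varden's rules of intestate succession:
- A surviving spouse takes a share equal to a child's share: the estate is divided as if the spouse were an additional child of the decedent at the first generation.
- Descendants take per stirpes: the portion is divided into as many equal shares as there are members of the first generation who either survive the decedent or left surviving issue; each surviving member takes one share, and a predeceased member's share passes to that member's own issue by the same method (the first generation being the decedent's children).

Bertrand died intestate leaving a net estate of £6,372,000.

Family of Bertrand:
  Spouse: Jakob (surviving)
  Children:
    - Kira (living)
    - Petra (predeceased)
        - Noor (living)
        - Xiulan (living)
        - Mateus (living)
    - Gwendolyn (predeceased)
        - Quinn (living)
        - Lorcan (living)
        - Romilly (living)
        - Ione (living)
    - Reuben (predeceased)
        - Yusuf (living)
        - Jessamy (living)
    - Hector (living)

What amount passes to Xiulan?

Xiulan receives £354,000.

The spouse counts as an additional share at the children's level, so there are 6 primary shares of £1,062,000. Jakob takes one such share (£1,062,000).
The children's combined portion (£5,310,000) is divided into 5 shares of £1,062,000: Kira and Hector each take £1,062,000; Petra's £1,062,000 share passes to Petra's issue; Gwendolyn's £1,062,000 share passes to Gwendolyn's issue; Reuben's £1,062,000 share passes to Reuben's issue.
Petra's share (£1,062,000) is divided into 3 shares of £354,000: Noor, Xiulan, and Mateus each take £354,000.
Gwendolyn's share (£1,062,000) is divided into 4 shares of £265,500: Quinn, Lorcan, Romilly, and Ione each take £265,500.
Reuben's share (£1,062,000) is divided into 2 shares of £531,000: Yusuf and Jessamy each take £531,000.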